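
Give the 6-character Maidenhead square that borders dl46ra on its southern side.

DL45rx

Latitude subsquare a = 0; −1 → -1, wraps to 23 = x, carry into square.
Latitude square 6; −1 → 5.
The longitude characters are unchanged.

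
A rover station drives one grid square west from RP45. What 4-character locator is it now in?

RP35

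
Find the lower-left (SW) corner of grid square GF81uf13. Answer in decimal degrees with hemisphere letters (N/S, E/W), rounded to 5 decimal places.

38.77917° S, 42.32500° W

Field G=6, F=5: +6·20° lon, +5·10° lat → SW at lon -60°, lat -40°.
Square 8, 1: +8·2° lon, +1·1° lat → SW at lon -44°, lat -39°.
Subsquare u=20, f=5: +20·0.0833333° lon, +5·0.0416667° lat → SW at lon -42.3333°, lat -38.7917°.
Extended square 1, 3: +1·0.00833333° lon, +3·0.00416667° lat → SW at lon -42.325°, lat -38.7792°.
latitude 38.77917° S, longitude 42.32500° W.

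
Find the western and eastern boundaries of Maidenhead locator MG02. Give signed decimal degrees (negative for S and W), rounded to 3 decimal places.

60.000, 62.000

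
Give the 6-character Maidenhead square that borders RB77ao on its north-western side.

RB67xp

Longitude subsquare a = 0; −1 → -1, wraps to 23 = x, carry into square.
Longitude square 7; −1 → 6.
Latitude subsquare o = 14; +1 → 15 = p.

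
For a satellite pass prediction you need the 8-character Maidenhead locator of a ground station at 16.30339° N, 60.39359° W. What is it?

FK96th22

Shift to the Maidenhead origin (180°W, 90°S): lon 119.60641, lat 106.30339.
Field: lon ⌊119.60641/20⌋ = 5 → F; lat ⌊106.30339/10⌋ = 10 → K.
Square: lon ⌊19.60641/2⌋ = 9; lat ⌊6.30339/1⌋ = 6.
Subsquare: lon ⌊1.60641/0.0833333⌋ = 19 → t; lat ⌊0.30339/0.0416667⌋ = 7 → h.
Extended square: lon ⌊0.02308/0.00833333⌋ = 2; lat ⌊0.01172/0.00416667⌋ = 2.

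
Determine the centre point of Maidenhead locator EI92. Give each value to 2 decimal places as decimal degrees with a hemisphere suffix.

7.50° S, 81.00° W

Field E=4, I=8: +4·20° lon, +8·10° lat → SW at lon -100°, lat -10°.
Square 9, 2: +9·2° lon, +2·1° lat → SW at lon -82°, lat -8°.
Cell spans 2° lon × 1° lat. Centre is SW corner plus half of each.
latitude 7.50° S, longitude 81.00° W.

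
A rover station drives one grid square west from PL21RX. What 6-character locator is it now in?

PL21qx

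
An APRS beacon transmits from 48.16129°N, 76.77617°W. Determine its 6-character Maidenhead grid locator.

Add 180° to longitude and 90° to latitude: 103.2238, 138.1613.
Field: lon ⌊103.2238/20⌋ = 5 → F; lat ⌊138.1613/10⌋ = 13 → N.
Square: lon ⌊3.2238/2⌋ = 1; lat ⌊8.1613/1⌋ = 8.
Subsquare: lon ⌊1.2238/0.0833333⌋ = 14 → o; lat ⌊0.1613/0.0416667⌋ = 3 → d.

FN18od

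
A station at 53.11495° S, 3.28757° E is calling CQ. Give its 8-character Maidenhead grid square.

JD16pv42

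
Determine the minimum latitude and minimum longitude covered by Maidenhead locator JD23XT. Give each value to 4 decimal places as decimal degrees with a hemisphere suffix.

56.2083° S, 5.9167° E

Field J=9, D=3: +9·20° lon, +3·10° lat → SW at lon 0°, lat -60°.
Square 2, 3: +2·2° lon, +3·1° lat → SW at lon 4°, lat -57°.
Subsquare x=23, t=19: +23·0.0833333° lon, +19·0.0416667° lat → SW at lon 5.91667°, lat -56.2083°.
latitude 56.2083° S, longitude 5.9167° E.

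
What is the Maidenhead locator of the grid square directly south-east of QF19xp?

QF29ao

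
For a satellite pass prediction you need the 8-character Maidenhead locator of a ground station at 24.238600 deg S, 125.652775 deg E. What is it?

PG25ts82

Add 180° to longitude and 90° to latitude: 305.65278, 65.76140.
Field (20°×10°, letters A–R): lon ⌊305.65278/20⌋ = 15 → P; lat ⌊65.76140/10⌋ = 6 → G.
Square (2°×1°, digits 0–9): lon ⌊5.65278/2⌋ = 2; lat ⌊5.76140/1⌋ = 5.
Subsquare (5′×2.5′, letters a–x): lon ⌊1.65278/0.0833333⌋ = 19 → t; lat ⌊0.76140/0.0416667⌋ = 18 → s.
Extended square (30″×15″, digits 0–9): lon ⌊0.06944/0.00833333⌋ = 8; lat ⌊0.01140/0.00416667⌋ = 2.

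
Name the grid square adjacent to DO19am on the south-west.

Longitude subsquare a = 0; −1 → -1, wraps to 23 = x, carry into square.
Longitude square 1; −1 → 0.
Latitude subsquare m = 12; −1 → 11 = l.

DO09xl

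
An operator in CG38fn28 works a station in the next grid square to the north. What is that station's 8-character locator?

CG38fn29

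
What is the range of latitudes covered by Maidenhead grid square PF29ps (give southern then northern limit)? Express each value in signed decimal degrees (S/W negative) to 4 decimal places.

-30.2500, -30.2083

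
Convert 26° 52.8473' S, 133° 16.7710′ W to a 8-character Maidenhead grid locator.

CG33ic68

Shift to the Maidenhead origin (180°W, 90°S): lon 46.72048, lat 63.11921.
Field (20°×10°, letters A–R): lon ⌊46.72048/20⌋ = 2 → C; lat ⌊63.11921/10⌋ = 6 → G.
Square (2°×1°, digits 0–9): lon ⌊6.72048/2⌋ = 3; lat ⌊3.11921/1⌋ = 3.
Subsquare (5′×2.5′, letters a–x): lon ⌊0.72048/0.0833333⌋ = 8 → i; lat ⌊0.11921/0.0416667⌋ = 2 → c.
Extended square (30″×15″, digits 0–9): lon ⌊0.05382/0.00833333⌋ = 6; lat ⌊0.03588/0.00416667⌋ = 8.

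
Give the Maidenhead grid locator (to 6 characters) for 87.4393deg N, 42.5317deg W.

Offset from 180°W / 90°S: lon 137.4683°, lat 177.4393°.
Field: lon ⌊137.4683/20⌋ = 6 → G; lat ⌊177.4393/10⌋ = 17 → R.
Square: lon ⌊17.4683/2⌋ = 8; lat ⌊7.4393/1⌋ = 7.
Subsquare: lon ⌊1.4683/0.0833333⌋ = 17 → r; lat ⌊0.4393/0.0416667⌋ = 10 → k.

GR87rk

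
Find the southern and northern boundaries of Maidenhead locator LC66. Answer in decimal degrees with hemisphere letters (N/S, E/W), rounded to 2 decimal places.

64.00° S, 63.00° S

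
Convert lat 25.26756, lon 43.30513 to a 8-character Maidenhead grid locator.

LL15pg64

Offset from 180°W / 90°S: lon 223.30513°, lat 115.26756°.
Field (20°×10°, letters A–R): 223.30513/20 → 11 → L, 115.26756/10 → 11 → L; chars LL.
Square (2°×1°, digits 0–9): 3.30513/2 → 1, 5.26756/1 → 5; chars 15.
Subsquare (5′×2.5′, letters a–x): 1.30513/0.0833333 → 15 → p, 0.26756/0.0416667 → 6 → g; chars pg.
Extended square (30″×15″, digits 0–9): 0.05513/0.00833333 → 6, 0.01756/0.00416667 → 4; chars 64.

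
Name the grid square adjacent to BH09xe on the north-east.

BH19af

Longitude subsquare x = 23; +1 → 24, wraps to 0 = a, carry into square.
Longitude square 0; +1 → 1.
Latitude subsquare e = 4; +1 → 5 = f.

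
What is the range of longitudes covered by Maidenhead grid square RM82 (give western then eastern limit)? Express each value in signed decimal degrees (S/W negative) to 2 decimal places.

176.00, 178.00

Field R=17, M=12: +17·20° lon, +12·10° lat → SW at lon 160°, lat 30°.
Square 8, 2: +8·2° lon, +2·1° lat → SW at lon 176°, lat 32°.
Cell spans 2° lon × 1° lat.
west 176.00, east 178.00.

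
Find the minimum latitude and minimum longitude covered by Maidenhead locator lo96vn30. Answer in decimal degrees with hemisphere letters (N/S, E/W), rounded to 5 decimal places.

Field L=11, O=14: +11·20° lon, +14·10° lat → SW at lon 40°, lat 50°.
Square 9, 6: +9·2° lon, +6·1° lat → SW at lon 58°, lat 56°.
Subsquare v=21, n=13: +21·0.0833333° lon, +13·0.0416667° lat → SW at lon 59.75°, lat 56.5417°.
Extended square 3, 0: +3·0.00833333° lon, +0·0.00416667° lat → SW at lon 59.775°, lat 56.5417°.
latitude 56.54167° N, longitude 59.77500° E.

56.54167° N, 59.77500° E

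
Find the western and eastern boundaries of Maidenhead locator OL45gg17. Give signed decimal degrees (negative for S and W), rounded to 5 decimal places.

108.50833, 108.51667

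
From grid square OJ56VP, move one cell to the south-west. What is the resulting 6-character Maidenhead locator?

OJ56uo

Longitude subsquare v = 21; −1 → 20 = u.
Latitude subsquare p = 15; −1 → 14 = o.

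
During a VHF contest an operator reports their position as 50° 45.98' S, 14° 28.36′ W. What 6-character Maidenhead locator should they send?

ID29sf

Offset from 180°W / 90°S: lon 165.5273°, lat 39.2337°.
Field: 165.5273/20 → 8 → I, 39.2337/10 → 3 → D; chars ID.
Square: 5.5273/2 → 2, 9.2337/1 → 9; chars 29.
Subsquare: 1.5273/0.0833333 → 18 → s, 0.2337/0.0416667 → 5 → f; chars sf.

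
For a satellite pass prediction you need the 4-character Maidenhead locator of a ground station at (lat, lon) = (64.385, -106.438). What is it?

Add 180° to longitude and 90° to latitude: 73.56, 154.38.
Field (20°×10°, letters A–R): lon ⌊73.56/20⌋ = 3 → D; lat ⌊154.38/10⌋ = 15 → P.
Square (2°×1°, digits 0–9): lon ⌊13.56/2⌋ = 6; lat ⌊4.38/1⌋ = 4.

DP64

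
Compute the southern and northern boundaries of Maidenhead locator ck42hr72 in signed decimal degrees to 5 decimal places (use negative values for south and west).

12.71667, 12.72083

Field C=2, K=10: +2·20° lon, +10·10° lat → SW at lon -140°, lat 10°.
Square 4, 2: +4·2° lon, +2·1° lat → SW at lon -132°, lat 12°.
Subsquare h=7, r=17: +7·0.0833333° lon, +17·0.0416667° lat → SW at lon -131.417°, lat 12.7083°.
Extended square 7, 2: +7·0.00833333° lon, +2·0.00416667° lat → SW at lon -131.358°, lat 12.7167°.
Cell spans 0.00833333° lon × 0.00416667° lat.
south 12.71667, north 12.72083.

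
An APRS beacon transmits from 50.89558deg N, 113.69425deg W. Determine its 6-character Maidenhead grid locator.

DO30dv

Add 180° to longitude and 90° to latitude: 66.3058, 140.8956.
Field: lon ⌊66.3058/20⌋ = 3 → D; lat ⌊140.8956/10⌋ = 14 → O.
Square: lon ⌊6.3058/2⌋ = 3; lat ⌊0.8956/1⌋ = 0.
Subsquare: lon ⌊0.3058/0.0833333⌋ = 3 → d; lat ⌊0.8956/0.0416667⌋ = 21 → v.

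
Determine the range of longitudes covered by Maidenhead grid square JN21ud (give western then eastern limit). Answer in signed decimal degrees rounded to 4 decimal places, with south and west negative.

Field J=9, N=13: +9·20° lon, +13·10° lat → SW at lon 0°, lat 40°.
Square 2, 1: +2·2° lon, +1·1° lat → SW at lon 4°, lat 41°.
Subsquare u=20, d=3: +20·0.0833333° lon, +3·0.0416667° lat → SW at lon 5.66667°, lat 41.125°.
Cell spans 0.0833333° lon × 0.0416667° lat.
west 5.6667, east 5.7500.

5.6667, 5.7500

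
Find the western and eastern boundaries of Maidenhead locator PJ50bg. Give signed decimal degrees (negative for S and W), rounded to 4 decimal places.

130.0833, 130.1667

Field P=15, J=9: +15·20° lon, +9·10° lat → SW at lon 120°, lat 0°.
Square 5, 0: +5·2° lon, +0·1° lat → SW at lon 130°, lat 0°.
Subsquare b=1, g=6: +1·0.0833333° lon, +6·0.0416667° lat → SW at lon 130.083°, lat 0.25°.
Cell spans 0.0833333° lon × 0.0416667° lat.
west 130.0833, east 130.1667.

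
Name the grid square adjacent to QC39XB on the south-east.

Longitude subsquare x = 23; +1 → 24, wraps to 0 = a, carry into square.
Longitude square 3; +1 → 4.
Latitude subsquare b = 1; −1 → 0 = a.

QC49aa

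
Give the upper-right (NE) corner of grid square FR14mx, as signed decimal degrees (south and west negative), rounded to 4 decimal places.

Field F=5, R=17: +5·20° lon, +17·10° lat → SW at lon -80°, lat 80°.
Square 1, 4: +1·2° lon, +4·1° lat → SW at lon -78°, lat 84°.
Subsquare m=12, x=23: +12·0.0833333° lon, +23·0.0416667° lat → SW at lon -77°, lat 84.9583°.
Cell spans 0.0833333° lon × 0.0416667° lat. NE corner is SW corner plus one full cell.
latitude 85.0000, longitude -76.9167.

85.0000, -76.9167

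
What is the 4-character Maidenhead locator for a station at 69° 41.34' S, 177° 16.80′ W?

Add 180° to longitude and 90° to latitude: 2.72, 20.31.
Field: lon ⌊2.72/20⌋ = 0 → A; lat ⌊20.31/10⌋ = 2 → C.
Square: lon ⌊2.72/2⌋ = 1; lat ⌊0.31/1⌋ = 0.

AC10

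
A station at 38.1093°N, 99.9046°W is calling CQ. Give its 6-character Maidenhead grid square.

EM08bc

Shift to the Maidenhead origin (180°W, 90°S): lon 80.0954, lat 128.1093.
Field (20°×10°, letters A–R): lon ⌊80.0954/20⌋ = 4 → E; lat ⌊128.1093/10⌋ = 12 → M.
Square (2°×1°, digits 0–9): lon ⌊0.0954/2⌋ = 0; lat ⌊8.1093/1⌋ = 8.
Subsquare (5′×2.5′, letters a–x): lon ⌊0.0954/0.0833333⌋ = 1 → b; lat ⌊0.1093/0.0416667⌋ = 2 → c.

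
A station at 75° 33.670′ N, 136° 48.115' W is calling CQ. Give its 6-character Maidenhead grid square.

Offset from 180°W / 90°S: lon 43.1981°, lat 165.5612°.
Field: lon ⌊43.1981/20⌋ = 2 → C; lat ⌊165.5612/10⌋ = 16 → Q.
Square: lon ⌊3.1981/2⌋ = 1; lat ⌊5.5612/1⌋ = 5.
Subsquare: lon ⌊1.1981/0.0833333⌋ = 14 → o; lat ⌊0.5612/0.0416667⌋ = 13 → n.

CQ15on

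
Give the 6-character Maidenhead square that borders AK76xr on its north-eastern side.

Longitude subsquare x = 23; +1 → 24, wraps to 0 = a, carry into square.
Longitude square 7; +1 → 8.
Latitude subsquare r = 17; +1 → 18 = s.

AK86as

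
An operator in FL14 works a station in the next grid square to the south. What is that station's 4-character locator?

FL13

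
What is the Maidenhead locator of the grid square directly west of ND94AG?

ND84xg

Longitude subsquare a = 0; −1 → -1, wraps to 23 = x, carry into square.
Longitude square 9; −1 → 8.
The latitude characters are unchanged.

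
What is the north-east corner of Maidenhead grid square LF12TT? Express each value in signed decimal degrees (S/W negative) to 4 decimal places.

-37.1667, 43.6667

Field L=11, F=5: +11·20° lon, +5·10° lat → SW at lon 40°, lat -40°.
Square 1, 2: +1·2° lon, +2·1° lat → SW at lon 42°, lat -38°.
Subsquare t=19, t=19: +19·0.0833333° lon, +19·0.0416667° lat → SW at lon 43.5833°, lat -37.2083°.
Cell spans 0.0833333° lon × 0.0416667° lat. NE corner is SW corner plus one full cell.
latitude -37.1667, longitude 43.6667.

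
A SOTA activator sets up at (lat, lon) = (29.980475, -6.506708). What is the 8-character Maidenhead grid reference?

Offset from 180°W / 90°S: lon 173.49329°, lat 119.98047°.
Field: lon ⌊173.49329/20⌋ = 8 → I; lat ⌊119.98047/10⌋ = 11 → L.
Square: lon ⌊13.49329/2⌋ = 6; lat ⌊9.98047/1⌋ = 9.
Subsquare: lon ⌊1.49329/0.0833333⌋ = 17 → r; lat ⌊0.98047/0.0416667⌋ = 23 → x.
Extended square: lon ⌊0.07663/0.00833333⌋ = 9; lat ⌊0.02214/0.00416667⌋ = 5.

IL69rx95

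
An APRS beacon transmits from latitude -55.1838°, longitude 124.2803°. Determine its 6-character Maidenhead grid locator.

Shift to the Maidenhead origin (180°W, 90°S): lon 304.2803, lat 34.8162.
Field (20°×10°, letters A–R): 304.2803/20 → 15 → P, 34.8162/10 → 3 → D; chars PD.
Square (2°×1°, digits 0–9): 4.2803/2 → 2, 4.8162/1 → 4; chars 24.
Subsquare (5′×2.5′, letters a–x): 0.2803/0.0833333 → 3 → d, 0.8162/0.0416667 → 19 → t; chars dt.

PD24dt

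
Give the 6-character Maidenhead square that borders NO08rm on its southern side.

NO08rl

Latitude subsquare m = 12; −1 → 11 = l.
The longitude characters are unchanged.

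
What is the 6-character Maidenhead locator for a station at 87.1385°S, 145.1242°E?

QA22nu

Offset from 180°W / 90°S: lon 325.1242°, lat 2.8615°.
Field: 325.1242/20 → 16 → Q, 2.8615/10 → 0 → A; chars QA.
Square: 5.1242/2 → 2, 2.8615/1 → 2; chars 22.
Subsquare: 1.1242/0.0833333 → 13 → n, 0.8615/0.0416667 → 20 → u; chars nu.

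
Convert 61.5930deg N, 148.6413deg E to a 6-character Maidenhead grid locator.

Shift to the Maidenhead origin (180°W, 90°S): lon 328.6413, lat 151.5930.
Field (20°×10°, letters A–R): lon ⌊328.6413/20⌋ = 16 → Q; lat ⌊151.5930/10⌋ = 15 → P.
Square (2°×1°, digits 0–9): lon ⌊8.6413/2⌋ = 4; lat ⌊1.5930/1⌋ = 1.
Subsquare (5′×2.5′, letters a–x): lon ⌊0.6413/0.0833333⌋ = 7 → h; lat ⌊0.5930/0.0416667⌋ = 14 → o.

QP41ho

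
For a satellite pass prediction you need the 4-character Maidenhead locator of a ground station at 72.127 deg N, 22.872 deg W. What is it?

HQ82

Shift to the Maidenhead origin (180°W, 90°S): lon 157.13, lat 162.13.
Field (20°×10°, letters A–R): 157.13/20 → 7 → H, 162.13/10 → 16 → Q; chars HQ.
Square (2°×1°, digits 0–9): 17.13/2 → 8, 2.13/1 → 2; chars 82.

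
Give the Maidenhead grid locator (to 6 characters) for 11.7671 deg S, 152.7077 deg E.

Shift to the Maidenhead origin (180°W, 90°S): lon 332.7077, lat 78.2329.
Field (20°×10°, letters A–R): 332.7077/20 → 16 → Q, 78.2329/10 → 7 → H; chars QH.
Square (2°×1°, digits 0–9): 12.7077/2 → 6, 8.2329/1 → 8; chars 68.
Subsquare (5′×2.5′, letters a–x): 0.7077/0.0833333 → 8 → i, 0.2329/0.0416667 → 5 → f; chars if.

QH68if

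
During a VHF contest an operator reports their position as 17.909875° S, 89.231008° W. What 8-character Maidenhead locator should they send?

EH52jc21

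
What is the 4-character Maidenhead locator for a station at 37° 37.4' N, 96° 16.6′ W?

Add 180° to longitude and 90° to latitude: 83.72, 127.62.
Field: lon ⌊83.72/20⌋ = 4 → E; lat ⌊127.62/10⌋ = 12 → M.
Square: lon ⌊3.72/2⌋ = 1; lat ⌊7.62/1⌋ = 7.

EM17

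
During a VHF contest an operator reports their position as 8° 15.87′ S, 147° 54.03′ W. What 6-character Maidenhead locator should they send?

Shift to the Maidenhead origin (180°W, 90°S): lon 32.0995, lat 81.7355.
Field (20°×10°, letters A–R): lon ⌊32.0995/20⌋ = 1 → B; lat ⌊81.7355/10⌋ = 8 → I.
Square (2°×1°, digits 0–9): lon ⌊12.0995/2⌋ = 6; lat ⌊1.7355/1⌋ = 1.
Subsquare (5′×2.5′, letters a–x): lon ⌊0.0995/0.0833333⌋ = 1 → b; lat ⌊0.7355/0.0416667⌋ = 17 → r.

BI61br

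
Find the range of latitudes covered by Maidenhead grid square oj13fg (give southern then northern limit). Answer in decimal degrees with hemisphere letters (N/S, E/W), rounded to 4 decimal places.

Field O=14, J=9: +14·20° lon, +9·10° lat → SW at lon 100°, lat 0°.
Square 1, 3: +1·2° lon, +3·1° lat → SW at lon 102°, lat 3°.
Subsquare f=5, g=6: +5·0.0833333° lon, +6·0.0416667° lat → SW at lon 102.417°, lat 3.25°.
Cell spans 0.0833333° lon × 0.0416667° lat.
south 3.2500° N, north 3.2917° N.

3.2500° N, 3.2917° N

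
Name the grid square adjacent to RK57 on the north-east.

RK68

Longitude square 5; +1 → 6.
Latitude square 7; +1 → 8.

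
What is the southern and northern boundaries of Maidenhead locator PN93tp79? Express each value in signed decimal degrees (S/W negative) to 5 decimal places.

Field P=15, N=13: +15·20° lon, +13·10° lat → SW at lon 120°, lat 40°.
Square 9, 3: +9·2° lon, +3·1° lat → SW at lon 138°, lat 43°.
Subsquare t=19, p=15: +19·0.0833333° lon, +15·0.0416667° lat → SW at lon 139.583°, lat 43.625°.
Extended square 7, 9: +7·0.00833333° lon, +9·0.00416667° lat → SW at lon 139.642°, lat 43.6625°.
Cell spans 0.00833333° lon × 0.00416667° lat.
south 43.66250, north 43.66667.

43.66250, 43.66667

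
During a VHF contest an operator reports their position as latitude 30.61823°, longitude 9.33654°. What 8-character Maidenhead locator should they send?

JM40qo08

Add 180° to longitude and 90° to latitude: 189.33654, 120.61823.
Field: 189.33654/20 → 9 → J, 120.61823/10 → 12 → M; chars JM.
Square: 9.33654/2 → 4, 0.61823/1 → 0; chars 40.
Subsquare: 1.33654/0.0833333 → 16 → q, 0.61823/0.0416667 → 14 → o; chars qo.
Extended square: 0.00321/0.00833333 → 0, 0.03490/0.00416667 → 8; chars 08.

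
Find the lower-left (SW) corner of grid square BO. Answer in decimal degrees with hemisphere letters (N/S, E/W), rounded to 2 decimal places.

50.00° N, 160.00° W

Field B=1, O=14: +1·20° lon, +14·10° lat → SW at lon -160°, lat 50°.
latitude 50.00° N, longitude 160.00° W.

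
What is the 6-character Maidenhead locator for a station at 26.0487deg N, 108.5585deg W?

Add 180° to longitude and 90° to latitude: 71.4415, 116.0487.
Field: 71.4415/20 → 3 → D, 116.0487/10 → 11 → L; chars DL.
Square: 11.4415/2 → 5, 6.0487/1 → 6; chars 56.
Subsquare: 1.4415/0.0833333 → 17 → r, 0.0487/0.0416667 → 1 → b; chars rb.

DL56rb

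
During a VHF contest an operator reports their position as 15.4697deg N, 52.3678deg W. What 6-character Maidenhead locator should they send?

Shift to the Maidenhead origin (180°W, 90°S): lon 127.6322, lat 105.4697.
Field (20°×10°, letters A–R): lon ⌊127.6322/20⌋ = 6 → G; lat ⌊105.4697/10⌋ = 10 → K.
Square (2°×1°, digits 0–9): lon ⌊7.6322/2⌋ = 3; lat ⌊5.4697/1⌋ = 5.
Subsquare (5′×2.5′, letters a–x): lon ⌊1.6322/0.0833333⌋ = 19 → t; lat ⌊0.4697/0.0416667⌋ = 11 → l.

GK35tl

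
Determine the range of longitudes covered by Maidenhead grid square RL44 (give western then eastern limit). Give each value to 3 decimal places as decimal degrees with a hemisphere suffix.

168.000° E, 170.000° E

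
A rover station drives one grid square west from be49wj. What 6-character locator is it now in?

BE49vj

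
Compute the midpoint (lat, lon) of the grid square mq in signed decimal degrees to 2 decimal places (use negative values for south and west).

75.00, 70.00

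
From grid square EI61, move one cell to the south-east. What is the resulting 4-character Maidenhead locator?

EI70

Longitude square 6; +1 → 7.
Latitude square 1; −1 → 0.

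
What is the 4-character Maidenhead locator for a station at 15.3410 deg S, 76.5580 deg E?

MH84

Shift to the Maidenhead origin (180°W, 90°S): lon 256.56, lat 74.66.
Field: lon ⌊256.56/20⌋ = 12 → M; lat ⌊74.66/10⌋ = 7 → H.
Square: lon ⌊16.56/2⌋ = 8; lat ⌊4.66/1⌋ = 4.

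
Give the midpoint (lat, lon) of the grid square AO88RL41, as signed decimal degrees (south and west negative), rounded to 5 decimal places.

58.46458, -162.54583

Field A=0, O=14: +0·20° lon, +14·10° lat → SW at lon -180°, lat 50°.
Square 8, 8: +8·2° lon, +8·1° lat → SW at lon -164°, lat 58°.
Subsquare r=17, l=11: +17·0.0833333° lon, +11·0.0416667° lat → SW at lon -162.583°, lat 58.4583°.
Extended square 4, 1: +4·0.00833333° lon, +1·0.00416667° lat → SW at lon -162.55°, lat 58.4625°.
Cell spans 0.00833333° lon × 0.00416667° lat. Centre is SW corner plus half of each.
latitude 58.46458, longitude -162.54583.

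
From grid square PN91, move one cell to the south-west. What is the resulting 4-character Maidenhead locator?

PN80

Longitude square 9; −1 → 8.
Latitude square 1; −1 → 0.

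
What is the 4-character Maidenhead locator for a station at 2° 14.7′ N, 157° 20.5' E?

QJ82

Add 180° to longitude and 90° to latitude: 337.34, 92.25.
Field: lon ⌊337.34/20⌋ = 16 → Q; lat ⌊92.25/10⌋ = 9 → J.
Square: lon ⌊17.34/2⌋ = 8; lat ⌊2.25/1⌋ = 2.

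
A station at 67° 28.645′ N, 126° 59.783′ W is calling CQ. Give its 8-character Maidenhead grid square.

CP67ml04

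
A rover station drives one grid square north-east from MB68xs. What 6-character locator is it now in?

MB78at

Longitude subsquare x = 23; +1 → 24, wraps to 0 = a, carry into square.
Longitude square 6; +1 → 7.
Latitude subsquare s = 18; +1 → 19 = t.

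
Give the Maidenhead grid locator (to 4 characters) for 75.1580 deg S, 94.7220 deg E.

NB74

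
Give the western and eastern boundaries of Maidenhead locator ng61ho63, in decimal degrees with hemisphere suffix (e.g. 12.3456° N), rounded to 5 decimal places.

92.63333° E, 92.64167° E

Field N=13, G=6: +13·20° lon, +6·10° lat → SW at lon 80°, lat -30°.
Square 6, 1: +6·2° lon, +1·1° lat → SW at lon 92°, lat -29°.
Subsquare h=7, o=14: +7·0.0833333° lon, +14·0.0416667° lat → SW at lon 92.5833°, lat -28.4167°.
Extended square 6, 3: +6·0.00833333° lon, +3·0.00416667° lat → SW at lon 92.6333°, lat -28.4042°.
Cell spans 0.00833333° lon × 0.00416667° lat.
west 92.63333° E, east 92.64167° E.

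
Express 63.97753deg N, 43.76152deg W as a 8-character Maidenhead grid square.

Add 180° to longitude and 90° to latitude: 136.23848, 153.97753.
Field: lon ⌊136.23848/20⌋ = 6 → G; lat ⌊153.97753/10⌋ = 15 → P.
Square: lon ⌊16.23848/2⌋ = 8; lat ⌊3.97753/1⌋ = 3.
Subsquare: lon ⌊0.23848/0.0833333⌋ = 2 → c; lat ⌊0.97753/0.0416667⌋ = 23 → x.
Extended square: lon ⌊0.07181/0.00833333⌋ = 8; lat ⌊0.01920/0.00416667⌋ = 4.

GP83cx84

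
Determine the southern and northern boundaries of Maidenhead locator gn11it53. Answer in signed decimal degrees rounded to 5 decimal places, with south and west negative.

Field G=6, N=13: +6·20° lon, +13·10° lat → SW at lon -60°, lat 40°.
Square 1, 1: +1·2° lon, +1·1° lat → SW at lon -58°, lat 41°.
Subsquare i=8, t=19: +8·0.0833333° lon, +19·0.0416667° lat → SW at lon -57.3333°, lat 41.7917°.
Extended square 5, 3: +5·0.00833333° lon, +3·0.00416667° lat → SW at lon -57.2917°, lat 41.8042°.
Cell spans 0.00833333° lon × 0.00416667° lat.
south 41.80417, north 41.80833.

41.80417, 41.80833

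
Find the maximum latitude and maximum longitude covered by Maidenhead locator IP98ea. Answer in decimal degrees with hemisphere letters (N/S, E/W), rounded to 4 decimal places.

68.0417° N, 1.5833° W

Field I=8, P=15: +8·20° lon, +15·10° lat → SW at lon -20°, lat 60°.
Square 9, 8: +9·2° lon, +8·1° lat → SW at lon -2°, lat 68°.
Subsquare e=4, a=0: +4·0.0833333° lon, +0·0.0416667° lat → SW at lon -1.66667°, lat 68°.
Cell spans 0.0833333° lon × 0.0416667° lat. NE corner is SW corner plus one full cell.
latitude 68.0417° N, longitude 1.5833° W.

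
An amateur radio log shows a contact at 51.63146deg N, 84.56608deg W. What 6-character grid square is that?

EO71rp

Shift to the Maidenhead origin (180°W, 90°S): lon 95.4339, lat 141.6315.
Field: 95.4339/20 → 4 → E, 141.6315/10 → 14 → O; chars EO.
Square: 15.4339/2 → 7, 1.6315/1 → 1; chars 71.
Subsquare: 1.4339/0.0833333 → 17 → r, 0.6315/0.0416667 → 15 → p; chars rp.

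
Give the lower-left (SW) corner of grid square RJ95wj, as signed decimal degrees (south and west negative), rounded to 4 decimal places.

5.3750, 179.8333

Field R=17, J=9: +17·20° lon, +9·10° lat → SW at lon 160°, lat 0°.
Square 9, 5: +9·2° lon, +5·1° lat → SW at lon 178°, lat 5°.
Subsquare w=22, j=9: +22·0.0833333° lon, +9·0.0416667° lat → SW at lon 179.833°, lat 5.375°.
latitude 5.3750, longitude 179.8333.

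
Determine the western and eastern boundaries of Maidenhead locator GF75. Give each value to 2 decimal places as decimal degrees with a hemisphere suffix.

Field G=6, F=5: +6·20° lon, +5·10° lat → SW at lon -60°, lat -40°.
Square 7, 5: +7·2° lon, +5·1° lat → SW at lon -46°, lat -35°.
Cell spans 2° lon × 1° lat.
west 46.00° W, east 44.00° W.

46.00° W, 44.00° W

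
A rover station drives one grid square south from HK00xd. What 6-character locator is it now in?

Latitude subsquare d = 3; −1 → 2 = c.
The longitude characters are unchanged.

HK00xc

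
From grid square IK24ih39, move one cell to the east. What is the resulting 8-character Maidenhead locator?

IK24ih49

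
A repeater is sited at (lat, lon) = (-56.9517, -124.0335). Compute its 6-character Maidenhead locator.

Offset from 180°W / 90°S: lon 55.9665°, lat 33.0483°.
Field: lon ⌊55.9665/20⌋ = 2 → C; lat ⌊33.0483/10⌋ = 3 → D.
Square: lon ⌊15.9665/2⌋ = 7; lat ⌊3.0483/1⌋ = 3.
Subsquare: lon ⌊1.9665/0.0833333⌋ = 23 → x; lat ⌊0.0483/0.0416667⌋ = 1 → b.

CD73xb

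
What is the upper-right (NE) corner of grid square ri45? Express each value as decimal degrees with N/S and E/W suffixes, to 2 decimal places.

Field R=17, I=8: +17·20° lon, +8·10° lat → SW at lon 160°, lat -10°.
Square 4, 5: +4·2° lon, +5·1° lat → SW at lon 168°, lat -5°.
Cell spans 2° lon × 1° lat. NE corner is SW corner plus one full cell.
latitude 4.00° S, longitude 170.00° E.

4.00° S, 170.00° E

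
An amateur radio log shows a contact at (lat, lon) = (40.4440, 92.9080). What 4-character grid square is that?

NN60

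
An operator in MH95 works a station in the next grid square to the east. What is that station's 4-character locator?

NH05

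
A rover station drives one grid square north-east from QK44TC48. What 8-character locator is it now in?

QK44tc59

Longitude extended square 4; +1 → 5.
Latitude extended square 8; +1 → 9.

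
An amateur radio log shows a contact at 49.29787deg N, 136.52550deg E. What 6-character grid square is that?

PN89gh

Add 180° to longitude and 90° to latitude: 316.5255, 139.2979.
Field: lon ⌊316.5255/20⌋ = 15 → P; lat ⌊139.2979/10⌋ = 13 → N.
Square: lon ⌊16.5255/2⌋ = 8; lat ⌊9.2979/1⌋ = 9.
Subsquare: lon ⌊0.5255/0.0833333⌋ = 6 → g; lat ⌊0.2979/0.0416667⌋ = 7 → h.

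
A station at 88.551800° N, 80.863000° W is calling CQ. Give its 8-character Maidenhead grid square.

Shift to the Maidenhead origin (180°W, 90°S): lon 99.13700, lat 178.55180.
Field: 99.13700/20 → 4 → E, 178.55180/10 → 17 → R; chars ER.
Square: 19.13700/2 → 9, 8.55180/1 → 8; chars 98.
Subsquare: 1.13700/0.0833333 → 13 → n, 0.55180/0.0416667 → 13 → n; chars nn.
Extended square: 0.05367/0.00833333 → 6, 0.01013/0.00416667 → 2; chars 62.

ER98nn62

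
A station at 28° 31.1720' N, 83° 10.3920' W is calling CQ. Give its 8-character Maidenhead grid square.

EL88jm94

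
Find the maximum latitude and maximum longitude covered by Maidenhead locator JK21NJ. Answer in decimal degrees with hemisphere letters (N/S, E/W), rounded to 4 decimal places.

11.4167° N, 5.1667° E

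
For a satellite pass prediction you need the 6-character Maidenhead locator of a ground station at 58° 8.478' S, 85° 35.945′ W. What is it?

Add 180° to longitude and 90° to latitude: 94.4009, 31.8587.
Field (20°×10°, letters A–R): lon ⌊94.4009/20⌋ = 4 → E; lat ⌊31.8587/10⌋ = 3 → D.
Square (2°×1°, digits 0–9): lon ⌊14.4009/2⌋ = 7; lat ⌊1.8587/1⌋ = 1.
Subsquare (5′×2.5′, letters a–x): lon ⌊0.4009/0.0833333⌋ = 4 → e; lat ⌊0.8587/0.0416667⌋ = 20 → u.

ED71eu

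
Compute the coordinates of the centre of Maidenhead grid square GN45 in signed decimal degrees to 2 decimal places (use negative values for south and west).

45.50, -51.00

Field G=6, N=13: +6·20° lon, +13·10° lat → SW at lon -60°, lat 40°.
Square 4, 5: +4·2° lon, +5·1° lat → SW at lon -52°, lat 45°.
Cell spans 2° lon × 1° lat. Centre is SW corner plus half of each.
latitude 45.50, longitude -51.00.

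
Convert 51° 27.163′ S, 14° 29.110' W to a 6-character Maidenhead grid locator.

ID28sn

Add 180° to longitude and 90° to latitude: 165.5148, 38.5473.
Field: lon ⌊165.5148/20⌋ = 8 → I; lat ⌊38.5473/10⌋ = 3 → D.
Square: lon ⌊5.5148/2⌋ = 2; lat ⌊8.5473/1⌋ = 8.
Subsquare: lon ⌊1.5148/0.0833333⌋ = 18 → s; lat ⌊0.5473/0.0416667⌋ = 13 → n.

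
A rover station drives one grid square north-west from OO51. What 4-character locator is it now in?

OO42

Longitude square 5; −1 → 4.
Latitude square 1; +1 → 2.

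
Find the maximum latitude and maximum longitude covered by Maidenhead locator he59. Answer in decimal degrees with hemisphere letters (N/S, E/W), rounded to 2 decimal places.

Field H=7, E=4: +7·20° lon, +4·10° lat → SW at lon -40°, lat -50°.
Square 5, 9: +5·2° lon, +9·1° lat → SW at lon -30°, lat -41°.
Cell spans 2° lon × 1° lat. NE corner is SW corner plus one full cell.
latitude 40.00° S, longitude 28.00° W.

40.00° S, 28.00° W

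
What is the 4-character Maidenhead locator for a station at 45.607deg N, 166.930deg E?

RN35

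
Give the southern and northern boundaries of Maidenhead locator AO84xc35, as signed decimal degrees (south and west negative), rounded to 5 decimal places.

54.10417, 54.10833

Field A=0, O=14: +0·20° lon, +14·10° lat → SW at lon -180°, lat 50°.
Square 8, 4: +8·2° lon, +4·1° lat → SW at lon -164°, lat 54°.
Subsquare x=23, c=2: +23·0.0833333° lon, +2·0.0416667° lat → SW at lon -162.083°, lat 54.0833°.
Extended square 3, 5: +3·0.00833333° lon, +5·0.00416667° lat → SW at lon -162.058°, lat 54.1042°.
Cell spans 0.00833333° lon × 0.00416667° lat.
south 54.10417, north 54.10833.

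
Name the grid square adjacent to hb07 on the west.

GB97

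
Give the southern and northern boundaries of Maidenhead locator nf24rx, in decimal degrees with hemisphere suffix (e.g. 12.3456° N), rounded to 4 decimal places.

35.0417° S, 35.0000° S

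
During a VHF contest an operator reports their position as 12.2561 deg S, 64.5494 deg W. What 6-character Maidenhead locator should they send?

FH77rr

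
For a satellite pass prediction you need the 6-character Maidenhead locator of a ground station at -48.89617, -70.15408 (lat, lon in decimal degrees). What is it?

Add 180° to longitude and 90° to latitude: 109.8459, 41.1038.
Field: lon ⌊109.8459/20⌋ = 5 → F; lat ⌊41.1038/10⌋ = 4 → E.
Square: lon ⌊9.8459/2⌋ = 4; lat ⌊1.1038/1⌋ = 1.
Subsquare: lon ⌊1.8459/0.0833333⌋ = 22 → w; lat ⌊0.1038/0.0416667⌋ = 2 → c.

FE41wc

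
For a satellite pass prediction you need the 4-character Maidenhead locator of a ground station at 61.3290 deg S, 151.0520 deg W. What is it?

BC48

Add 180° to longitude and 90° to latitude: 28.95, 28.67.
Field: lon ⌊28.95/20⌋ = 1 → B; lat ⌊28.67/10⌋ = 2 → C.
Square: lon ⌊8.95/2⌋ = 4; lat ⌊8.67/1⌋ = 8.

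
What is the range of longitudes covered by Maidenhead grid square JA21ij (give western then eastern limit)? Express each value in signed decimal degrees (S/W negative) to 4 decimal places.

Field J=9, A=0: +9·20° lon, +0·10° lat → SW at lon 0°, lat -90°.
Square 2, 1: +2·2° lon, +1·1° lat → SW at lon 4°, lat -89°.
Subsquare i=8, j=9: +8·0.0833333° lon, +9·0.0416667° lat → SW at lon 4.66667°, lat -88.625°.
Cell spans 0.0833333° lon × 0.0416667° lat.
west 4.6667, east 4.7500.

4.6667, 4.7500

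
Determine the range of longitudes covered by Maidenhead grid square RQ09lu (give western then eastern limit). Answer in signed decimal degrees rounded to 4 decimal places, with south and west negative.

160.9167, 161.0000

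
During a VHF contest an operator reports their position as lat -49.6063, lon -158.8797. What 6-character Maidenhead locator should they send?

BE00nj

Shift to the Maidenhead origin (180°W, 90°S): lon 21.1203, lat 40.3937.
Field: lon ⌊21.1203/20⌋ = 1 → B; lat ⌊40.3937/10⌋ = 4 → E.
Square: lon ⌊1.1203/2⌋ = 0; lat ⌊0.3937/1⌋ = 0.
Subsquare: lon ⌊1.1203/0.0833333⌋ = 13 → n; lat ⌊0.3937/0.0416667⌋ = 9 → j.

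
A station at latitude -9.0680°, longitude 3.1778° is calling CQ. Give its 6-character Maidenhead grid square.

Add 180° to longitude and 90° to latitude: 183.1778, 80.9320.
Field (20°×10°, letters A–R): lon ⌊183.1778/20⌋ = 9 → J; lat ⌊80.9320/10⌋ = 8 → I.
Square (2°×1°, digits 0–9): lon ⌊3.1778/2⌋ = 1; lat ⌊0.9320/1⌋ = 0.
Subsquare (5′×2.5′, letters a–x): lon ⌊1.1778/0.0833333⌋ = 14 → o; lat ⌊0.9320/0.0416667⌋ = 22 → w.

JI10ow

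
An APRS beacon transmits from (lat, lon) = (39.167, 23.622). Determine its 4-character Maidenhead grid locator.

KM19

Shift to the Maidenhead origin (180°W, 90°S): lon 203.62, lat 129.17.
Field: lon ⌊203.62/20⌋ = 10 → K; lat ⌊129.17/10⌋ = 12 → M.
Square: lon ⌊3.62/2⌋ = 1; lat ⌊9.17/1⌋ = 9.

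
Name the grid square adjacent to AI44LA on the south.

AI43lx

Latitude subsquare a = 0; −1 → -1, wraps to 23 = x, carry into square.
Latitude square 4; −1 → 3.
The longitude characters are unchanged.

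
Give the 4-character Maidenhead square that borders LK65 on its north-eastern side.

Longitude square 6; +1 → 7.
Latitude square 5; +1 → 6.

LK76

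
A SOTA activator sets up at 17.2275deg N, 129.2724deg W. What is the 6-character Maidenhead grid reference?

CK57if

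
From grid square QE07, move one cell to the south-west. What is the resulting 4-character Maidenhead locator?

Longitude square 0; −1 → -1, wraps to 9, carry into field.
Longitude field Q = 16; −1 → 15 = P.
Latitude square 7; −1 → 6.

PE96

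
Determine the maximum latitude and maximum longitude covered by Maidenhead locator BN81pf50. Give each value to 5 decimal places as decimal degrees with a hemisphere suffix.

41.21250° N, 142.70000° W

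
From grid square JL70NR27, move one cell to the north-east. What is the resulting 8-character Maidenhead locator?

JL70nr38

Longitude extended square 2; +1 → 3.
Latitude extended square 7; +1 → 8.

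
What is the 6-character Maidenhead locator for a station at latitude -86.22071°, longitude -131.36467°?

CA43hs

Add 180° to longitude and 90° to latitude: 48.6353, 3.7793.
Field: lon ⌊48.6353/20⌋ = 2 → C; lat ⌊3.7793/10⌋ = 0 → A.
Square: lon ⌊8.6353/2⌋ = 4; lat ⌊3.7793/1⌋ = 3.
Subsquare: lon ⌊0.6353/0.0833333⌋ = 7 → h; lat ⌊0.7793/0.0416667⌋ = 18 → s.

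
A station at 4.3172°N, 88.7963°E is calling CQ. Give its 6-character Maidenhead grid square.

NJ44jh

Shift to the Maidenhead origin (180°W, 90°S): lon 268.7963, lat 94.3172.
Field: lon ⌊268.7963/20⌋ = 13 → N; lat ⌊94.3172/10⌋ = 9 → J.
Square: lon ⌊8.7963/2⌋ = 4; lat ⌊4.3172/1⌋ = 4.
Subsquare: lon ⌊0.7963/0.0833333⌋ = 9 → j; lat ⌊0.3172/0.0416667⌋ = 7 → h.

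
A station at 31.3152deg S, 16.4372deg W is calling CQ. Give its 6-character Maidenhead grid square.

IF18sq

Add 180° to longitude and 90° to latitude: 163.5628, 58.6848.
Field (20°×10°, letters A–R): 163.5628/20 → 8 → I, 58.6848/10 → 5 → F; chars IF.
Square (2°×1°, digits 0–9): 3.5628/2 → 1, 8.6848/1 → 8; chars 18.
Subsquare (5′×2.5′, letters a–x): 1.5628/0.0833333 → 18 → s, 0.6848/0.0416667 → 16 → q; chars sq.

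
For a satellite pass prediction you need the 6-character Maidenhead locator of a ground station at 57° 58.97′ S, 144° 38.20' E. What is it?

QD22ha

Offset from 180°W / 90°S: lon 324.6367°, lat 32.0172°.
Field (20°×10°, letters A–R): 324.6367/20 → 16 → Q, 32.0172/10 → 3 → D; chars QD.
Square (2°×1°, digits 0–9): 4.6367/2 → 2, 2.0172/1 → 2; chars 22.
Subsquare (5′×2.5′, letters a–x): 0.6367/0.0833333 → 7 → h, 0.0172/0.0416667 → 0 → a; chars ha.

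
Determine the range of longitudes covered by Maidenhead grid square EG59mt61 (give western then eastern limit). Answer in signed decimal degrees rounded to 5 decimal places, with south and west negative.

-88.95000, -88.94167

Field E=4, G=6: +4·20° lon, +6·10° lat → SW at lon -100°, lat -30°.
Square 5, 9: +5·2° lon, +9·1° lat → SW at lon -90°, lat -21°.
Subsquare m=12, t=19: +12·0.0833333° lon, +19·0.0416667° lat → SW at lon -89°, lat -20.2083°.
Extended square 6, 1: +6·0.00833333° lon, +1·0.00416667° lat → SW at lon -88.95°, lat -20.2042°.
Cell spans 0.00833333° lon × 0.00416667° lat.
west -88.95000, east -88.94167.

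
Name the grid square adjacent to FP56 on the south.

FP55

Latitude square 6; −1 → 5.
The longitude characters are unchanged.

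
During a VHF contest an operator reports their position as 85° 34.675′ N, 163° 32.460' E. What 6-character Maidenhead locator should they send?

Add 180° to longitude and 90° to latitude: 343.5410, 175.5779.
Field (20°×10°, letters A–R): lon ⌊343.5410/20⌋ = 17 → R; lat ⌊175.5779/10⌋ = 17 → R.
Square (2°×1°, digits 0–9): lon ⌊3.5410/2⌋ = 1; lat ⌊5.5779/1⌋ = 5.
Subsquare (5′×2.5′, letters a–x): lon ⌊1.5410/0.0833333⌋ = 18 → s; lat ⌊0.5779/0.0416667⌋ = 13 → n.

RR15sn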